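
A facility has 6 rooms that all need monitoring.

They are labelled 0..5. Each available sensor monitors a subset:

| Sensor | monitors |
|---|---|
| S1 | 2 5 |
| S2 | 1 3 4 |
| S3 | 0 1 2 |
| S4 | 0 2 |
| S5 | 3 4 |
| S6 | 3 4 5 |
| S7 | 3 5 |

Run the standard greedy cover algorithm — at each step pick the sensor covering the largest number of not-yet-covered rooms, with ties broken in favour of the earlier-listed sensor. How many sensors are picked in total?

3

Greedy: pick S2 (covers 3 new) → pick S1 (covers 2 new) → pick S3 (covers 1 new). Total picks: 3.
(The true minimum cover uses only 2 sensors, so greedy is not optimal here.)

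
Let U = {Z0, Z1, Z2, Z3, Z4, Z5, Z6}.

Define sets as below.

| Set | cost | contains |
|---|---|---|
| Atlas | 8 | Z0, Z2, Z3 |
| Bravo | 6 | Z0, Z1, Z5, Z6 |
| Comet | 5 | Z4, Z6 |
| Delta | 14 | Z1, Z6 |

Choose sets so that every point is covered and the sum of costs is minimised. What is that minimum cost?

19

Atlas, Bravo, Comet together cover every point (Atlas ∪ Bravo ∪ Comet = {Z0, Z1, Z2, Z3, Z4, Z5, Z6}); total cost 8 + 6 + 5 = 19.
No covering selection has total cost below 19.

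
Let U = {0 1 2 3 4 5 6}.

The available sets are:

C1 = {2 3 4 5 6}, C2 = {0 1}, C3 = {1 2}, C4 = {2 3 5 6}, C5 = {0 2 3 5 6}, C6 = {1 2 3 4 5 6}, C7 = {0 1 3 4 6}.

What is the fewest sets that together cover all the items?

C4 and C7 together: C4 ∪ C7 = {0, 1, 2, 3, 4, 5, 6} — every item is covered.
No single set has all 7 items (the largest, C6, has 6), so 2 is optimal.

2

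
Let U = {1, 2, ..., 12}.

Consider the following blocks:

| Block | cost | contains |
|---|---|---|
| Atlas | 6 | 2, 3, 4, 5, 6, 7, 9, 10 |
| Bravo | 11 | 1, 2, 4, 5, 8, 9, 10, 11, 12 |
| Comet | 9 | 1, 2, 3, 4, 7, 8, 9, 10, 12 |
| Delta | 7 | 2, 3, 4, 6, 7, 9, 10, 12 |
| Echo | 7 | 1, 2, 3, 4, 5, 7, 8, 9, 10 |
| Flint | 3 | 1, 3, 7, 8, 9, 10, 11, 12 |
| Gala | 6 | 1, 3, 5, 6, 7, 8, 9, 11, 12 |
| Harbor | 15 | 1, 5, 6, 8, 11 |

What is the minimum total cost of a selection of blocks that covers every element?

Atlas, Flint together cover every element (Atlas ∪ Flint = {1, 2, 3, 4, 5, 6, 7, 8, 9, 10, 11, 12}); total cost 6 + 3 = 9.
No covering selection has total cost below 9.

9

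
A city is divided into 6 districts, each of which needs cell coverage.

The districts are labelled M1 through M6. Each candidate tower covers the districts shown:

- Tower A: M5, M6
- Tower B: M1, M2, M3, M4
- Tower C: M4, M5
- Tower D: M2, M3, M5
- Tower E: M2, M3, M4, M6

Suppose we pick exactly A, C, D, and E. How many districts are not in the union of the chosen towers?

Union of A, C, D, E = {M2, M3, M4, M5, M6}.
Not covered: M1 — 1 district.

1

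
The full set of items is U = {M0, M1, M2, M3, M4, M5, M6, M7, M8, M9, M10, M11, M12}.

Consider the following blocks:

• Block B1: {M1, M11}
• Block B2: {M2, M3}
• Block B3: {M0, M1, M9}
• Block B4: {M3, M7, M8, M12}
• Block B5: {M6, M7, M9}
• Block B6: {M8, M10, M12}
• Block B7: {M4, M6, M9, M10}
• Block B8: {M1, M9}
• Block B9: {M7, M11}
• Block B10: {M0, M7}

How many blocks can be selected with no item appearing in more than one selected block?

4

B2, B6, B8, B10 are pairwise disjoint (B2={M2,M3}; B6={M8,M10,M12}; B8={M1,M9}; B10={M0,M7}).
Every remaining block overlaps one of these, and no 5 of the listed blocks are pairwise disjoint, so 4 is the maximum.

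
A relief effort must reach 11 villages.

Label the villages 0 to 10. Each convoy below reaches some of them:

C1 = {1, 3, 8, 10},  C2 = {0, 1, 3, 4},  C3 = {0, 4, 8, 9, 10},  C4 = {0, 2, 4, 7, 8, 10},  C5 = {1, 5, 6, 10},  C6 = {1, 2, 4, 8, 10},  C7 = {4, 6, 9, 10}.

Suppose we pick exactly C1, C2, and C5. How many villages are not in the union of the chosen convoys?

Union of C1, C2, C5 = {0, 1, 3, 4, 5, 6, 8, 10}.
Not covered: 2, 7, 9 — 3 villages.

3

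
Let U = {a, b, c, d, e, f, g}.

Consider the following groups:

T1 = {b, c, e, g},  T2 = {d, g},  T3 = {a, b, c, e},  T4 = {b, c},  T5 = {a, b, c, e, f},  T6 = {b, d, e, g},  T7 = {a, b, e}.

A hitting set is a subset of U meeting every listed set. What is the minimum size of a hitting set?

2

H = {b, d} meets every group (each contains at least one member of H), and |H| = 2.
The groups T2, T5 are pairwise disjoint, so any hitting set needs a separate element for each — at least 2. Hence 2 is optimal.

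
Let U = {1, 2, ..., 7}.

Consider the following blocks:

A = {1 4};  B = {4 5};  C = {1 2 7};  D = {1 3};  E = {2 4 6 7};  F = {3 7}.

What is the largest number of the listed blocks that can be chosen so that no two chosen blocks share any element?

2

D, E are pairwise disjoint (D={1,3}; E={2,4,6,7}).
Every remaining block overlaps one of these, and no 3 of the listed blocks are pairwise disjoint, so 2 is the maximum.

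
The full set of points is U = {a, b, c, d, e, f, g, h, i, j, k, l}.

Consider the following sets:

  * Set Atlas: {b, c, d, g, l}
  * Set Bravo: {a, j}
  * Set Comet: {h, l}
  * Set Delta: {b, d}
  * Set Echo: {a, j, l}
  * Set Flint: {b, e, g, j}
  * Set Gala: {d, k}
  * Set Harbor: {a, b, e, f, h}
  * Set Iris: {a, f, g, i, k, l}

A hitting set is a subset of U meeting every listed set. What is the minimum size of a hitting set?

4

The 4 points {a, b, d, h} hit every set.
No choice of 3 points meets every set, so 4 is the minimum.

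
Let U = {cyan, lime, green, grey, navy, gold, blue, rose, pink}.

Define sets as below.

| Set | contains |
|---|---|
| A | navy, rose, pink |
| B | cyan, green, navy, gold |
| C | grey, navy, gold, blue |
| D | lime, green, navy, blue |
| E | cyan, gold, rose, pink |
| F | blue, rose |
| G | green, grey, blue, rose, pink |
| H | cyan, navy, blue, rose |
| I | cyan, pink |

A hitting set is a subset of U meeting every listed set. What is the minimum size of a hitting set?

Take T = {navy, blue, pink}. Each listed set contains at least one of these, so T is a hitting set of size 3.
No choice of 2 elements meets every set, so 3 is the minimum.

3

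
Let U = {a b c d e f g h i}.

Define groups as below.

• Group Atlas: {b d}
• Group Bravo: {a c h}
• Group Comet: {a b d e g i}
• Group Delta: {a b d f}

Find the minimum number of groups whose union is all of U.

3

Bravo, Comet, and Delta cover everything between them: the union {a, b, c, d, e, f, g, h, i} is all of U.
Only Bravo contains c, so Bravo is forced; the remaining 6 elements need at least 2 more groups (each remaining group adds at most 5) — so at least 3 groups are needed, and 3 is optimal.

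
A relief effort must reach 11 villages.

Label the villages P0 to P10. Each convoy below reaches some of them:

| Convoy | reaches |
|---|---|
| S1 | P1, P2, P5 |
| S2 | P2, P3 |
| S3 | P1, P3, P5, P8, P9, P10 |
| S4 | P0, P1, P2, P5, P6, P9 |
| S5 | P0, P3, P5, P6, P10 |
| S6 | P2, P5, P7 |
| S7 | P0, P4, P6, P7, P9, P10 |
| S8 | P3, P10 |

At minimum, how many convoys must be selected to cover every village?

S1 and S3 and S7 together: S1 ∪ S3 ∪ S7 = {P0, P1, P2, P3, P4, P5, P6, P7, P8, P9, P10} — every village is covered.
Only S7 contains P4, so S7 is forced; the remaining 5 villages need at least 2 more convoys (each remaining convoy adds at most 4) — so at least 3 convoys are needed, and 3 is optimal.

3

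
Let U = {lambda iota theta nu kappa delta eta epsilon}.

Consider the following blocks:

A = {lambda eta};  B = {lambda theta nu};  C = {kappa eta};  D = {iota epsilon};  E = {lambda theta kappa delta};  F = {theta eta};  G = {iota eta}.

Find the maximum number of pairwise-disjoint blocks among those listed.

3

B, C, D are pairwise disjoint (B={lambda,theta,nu}; C={kappa,eta}; D={iota,epsilon}).
Every remaining block overlaps one of these, and no 4 of the listed blocks are pairwise disjoint, so 3 is the maximum.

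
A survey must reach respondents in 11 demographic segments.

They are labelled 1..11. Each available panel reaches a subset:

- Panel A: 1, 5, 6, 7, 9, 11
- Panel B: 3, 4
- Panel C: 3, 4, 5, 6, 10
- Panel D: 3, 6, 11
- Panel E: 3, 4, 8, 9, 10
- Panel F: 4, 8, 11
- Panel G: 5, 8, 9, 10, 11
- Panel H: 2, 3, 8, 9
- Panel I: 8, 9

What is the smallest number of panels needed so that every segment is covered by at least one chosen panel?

Take {A, E, H}. Their union is {1, 2, 3, 4, 5, 6, 7, 8, 9, 10, 11}, which is all 11 segments.
Only A contains 1, so A is forced; the remaining 5 segments need at least 2 more panels (each remaining panel adds at most 4) — so at least 3 panels are needed, and 3 is optimal.

3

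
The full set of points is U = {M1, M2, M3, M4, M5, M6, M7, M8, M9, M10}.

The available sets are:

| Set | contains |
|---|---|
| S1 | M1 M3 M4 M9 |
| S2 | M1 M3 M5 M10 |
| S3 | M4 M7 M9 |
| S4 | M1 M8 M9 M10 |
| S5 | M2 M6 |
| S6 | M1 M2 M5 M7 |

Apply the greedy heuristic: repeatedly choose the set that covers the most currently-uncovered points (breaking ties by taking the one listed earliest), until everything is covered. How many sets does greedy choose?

4

Greedy: pick S1 (covers 4 new) → pick S6 (covers 3 new) → pick S4 (covers 2 new) → pick S5 (covers 1 new). Total picks: 4.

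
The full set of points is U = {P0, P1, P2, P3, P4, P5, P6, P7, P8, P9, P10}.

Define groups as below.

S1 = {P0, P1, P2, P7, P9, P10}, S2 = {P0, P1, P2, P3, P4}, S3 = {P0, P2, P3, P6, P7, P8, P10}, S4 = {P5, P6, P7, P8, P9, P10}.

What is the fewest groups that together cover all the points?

2

S2 and S4 cover everything between them: the union {P0, P1, P2, P3, P4, P5, P6, P7, P8, P9, P10} is all of U.
No single group has all 11 points (the largest, S3, has 7), so 2 is optimal.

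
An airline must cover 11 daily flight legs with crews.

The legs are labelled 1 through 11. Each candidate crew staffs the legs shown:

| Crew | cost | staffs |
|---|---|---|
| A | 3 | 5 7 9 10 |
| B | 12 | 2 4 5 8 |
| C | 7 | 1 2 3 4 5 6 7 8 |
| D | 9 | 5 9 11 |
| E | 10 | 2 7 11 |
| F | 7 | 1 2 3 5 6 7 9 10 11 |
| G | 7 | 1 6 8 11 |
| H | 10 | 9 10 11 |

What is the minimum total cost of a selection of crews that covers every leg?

14

C, F together cover every leg (C ∪ F = {1, 2, 3, 4, 5, 6, 7, 8, 9, 10, 11}); total cost 7 + 7 = 14.
The greedy pick A, C, F costs 17; no covering selection beats 14.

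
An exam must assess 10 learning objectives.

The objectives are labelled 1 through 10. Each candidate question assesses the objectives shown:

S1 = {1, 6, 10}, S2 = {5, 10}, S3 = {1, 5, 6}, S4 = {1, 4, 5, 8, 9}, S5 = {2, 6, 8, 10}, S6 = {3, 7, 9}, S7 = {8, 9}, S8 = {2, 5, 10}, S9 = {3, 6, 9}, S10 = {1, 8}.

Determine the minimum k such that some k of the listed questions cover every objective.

Take {S4, S5, S6}. Their union is {1, 2, 3, 4, 5, 6, 7, 8, 9, 10}, which is all 10 objectives.
Only S4 contains 4, so S4 is forced; the remaining 5 objectives need at least 2 more questions (each remaining question adds at most 3) — so at least 3 questions are needed, and 3 is optimal.

3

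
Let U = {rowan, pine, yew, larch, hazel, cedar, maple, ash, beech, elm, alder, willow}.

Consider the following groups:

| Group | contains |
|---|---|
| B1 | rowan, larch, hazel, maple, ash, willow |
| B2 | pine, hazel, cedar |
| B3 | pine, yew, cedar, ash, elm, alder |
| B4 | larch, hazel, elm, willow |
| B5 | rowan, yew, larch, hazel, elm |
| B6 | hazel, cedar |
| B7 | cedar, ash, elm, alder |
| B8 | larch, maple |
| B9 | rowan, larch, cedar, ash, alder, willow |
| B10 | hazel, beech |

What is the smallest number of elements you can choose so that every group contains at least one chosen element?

3

The 3 elements {hazel, cedar, maple} hit every group.
The groups B3, B8, B10 are pairwise disjoint, so any hitting set needs a separate element for each — at least 3. Hence 3 is optimal.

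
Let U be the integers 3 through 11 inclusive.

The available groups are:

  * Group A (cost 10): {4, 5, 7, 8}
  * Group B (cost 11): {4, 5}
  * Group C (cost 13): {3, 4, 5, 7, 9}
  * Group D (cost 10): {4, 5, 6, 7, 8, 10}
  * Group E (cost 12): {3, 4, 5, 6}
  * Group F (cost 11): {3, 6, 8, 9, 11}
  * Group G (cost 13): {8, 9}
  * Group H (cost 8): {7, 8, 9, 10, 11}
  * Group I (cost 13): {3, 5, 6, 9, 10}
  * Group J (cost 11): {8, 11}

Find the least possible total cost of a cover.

E, H together cover every element (E ∪ H = {3, 4, 5, 6, 7, 8, 9, 10, 11}); total cost 12 + 8 = 20.
No covering selection has total cost below 20.

20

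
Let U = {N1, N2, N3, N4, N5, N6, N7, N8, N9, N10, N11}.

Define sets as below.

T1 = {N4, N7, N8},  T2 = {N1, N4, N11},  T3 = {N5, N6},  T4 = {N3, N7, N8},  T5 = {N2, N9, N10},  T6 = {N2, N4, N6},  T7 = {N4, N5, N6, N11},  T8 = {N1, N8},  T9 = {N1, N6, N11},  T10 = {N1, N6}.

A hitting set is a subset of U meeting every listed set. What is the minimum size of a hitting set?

4

The 4 elements {N6, N8, N9, N11} hit every set.
The sets T2, T3, T4, T5 are pairwise disjoint, so any hitting set needs a separate element for each — at least 4. Hence 4 is optimal.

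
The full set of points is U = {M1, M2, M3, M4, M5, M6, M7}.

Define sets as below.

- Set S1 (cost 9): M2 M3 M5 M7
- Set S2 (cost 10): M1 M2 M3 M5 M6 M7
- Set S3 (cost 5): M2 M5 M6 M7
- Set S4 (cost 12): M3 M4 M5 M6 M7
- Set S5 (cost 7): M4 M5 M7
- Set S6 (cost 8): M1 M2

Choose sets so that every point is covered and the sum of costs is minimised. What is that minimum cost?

S2, S5 together cover every point (S2 ∪ S5 = {M1, M2, M3, M4, M5, M6, M7}); total cost 10 + 7 = 17.
The greedy pick S3, S2, S5 costs 22; no covering selection beats 17.

17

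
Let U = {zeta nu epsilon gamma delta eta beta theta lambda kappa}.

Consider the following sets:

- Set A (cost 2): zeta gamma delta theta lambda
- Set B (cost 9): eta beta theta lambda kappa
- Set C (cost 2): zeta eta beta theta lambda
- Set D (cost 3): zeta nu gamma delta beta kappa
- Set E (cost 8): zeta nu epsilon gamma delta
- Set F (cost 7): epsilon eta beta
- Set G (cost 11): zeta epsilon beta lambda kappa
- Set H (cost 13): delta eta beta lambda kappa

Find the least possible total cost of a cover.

12

A, D, F together cover every point (A ∪ D ∪ F = {zeta, nu, epsilon, gamma, delta, eta, beta, theta, lambda, kappa}); total cost 2 + 3 + 7 = 12.
The greedy pick A, C, D, F costs 14; no covering selection beats 12.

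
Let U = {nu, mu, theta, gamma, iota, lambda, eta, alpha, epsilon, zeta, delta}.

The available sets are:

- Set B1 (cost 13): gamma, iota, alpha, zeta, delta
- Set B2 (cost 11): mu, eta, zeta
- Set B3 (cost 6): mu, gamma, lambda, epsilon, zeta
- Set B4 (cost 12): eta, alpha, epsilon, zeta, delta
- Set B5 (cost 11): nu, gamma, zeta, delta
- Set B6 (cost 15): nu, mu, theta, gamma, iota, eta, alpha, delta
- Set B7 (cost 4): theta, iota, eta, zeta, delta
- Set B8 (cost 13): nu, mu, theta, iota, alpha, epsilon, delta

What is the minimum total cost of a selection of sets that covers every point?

B3, B6 together cover every point (B3 ∪ B6 = {nu, mu, theta, gamma, iota, lambda, eta, alpha, epsilon, zeta, delta}); total cost 6 + 15 = 21.
The greedy pick B7, B3, B8 costs 23; no covering selection beats 21.

21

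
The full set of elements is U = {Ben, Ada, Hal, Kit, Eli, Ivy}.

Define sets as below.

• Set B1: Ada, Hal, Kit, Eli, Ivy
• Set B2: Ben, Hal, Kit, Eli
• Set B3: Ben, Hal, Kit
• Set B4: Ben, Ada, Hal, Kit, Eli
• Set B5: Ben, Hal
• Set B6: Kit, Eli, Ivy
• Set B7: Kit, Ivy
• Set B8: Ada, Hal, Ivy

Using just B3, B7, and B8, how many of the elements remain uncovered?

1

Union of B3, B7, B8 = {Ben, Ada, Hal, Kit, Ivy}.
Not covered: Eli — 1 element.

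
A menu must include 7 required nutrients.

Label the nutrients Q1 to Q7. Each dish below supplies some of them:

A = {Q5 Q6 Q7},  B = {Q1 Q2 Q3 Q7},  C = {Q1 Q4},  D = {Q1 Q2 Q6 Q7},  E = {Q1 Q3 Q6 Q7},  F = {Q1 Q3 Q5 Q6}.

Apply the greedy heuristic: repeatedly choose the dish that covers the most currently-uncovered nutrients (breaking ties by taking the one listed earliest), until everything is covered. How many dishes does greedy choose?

3

Greedy: pick B (covers 4 new) → pick A (covers 2 new) → pick C (covers 1 new). Total picks: 3.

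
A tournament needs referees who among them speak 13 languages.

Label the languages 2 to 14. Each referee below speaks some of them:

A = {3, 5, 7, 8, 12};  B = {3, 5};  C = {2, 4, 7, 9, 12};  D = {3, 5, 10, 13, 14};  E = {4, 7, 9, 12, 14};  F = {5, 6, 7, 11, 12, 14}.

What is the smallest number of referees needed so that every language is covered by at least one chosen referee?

A and C and D and F together: A ∪ C ∪ D ∪ F = {2, 3, 4, 5, 6, 7, 8, 9, 10, 11, 12, 13, 14} — every language is covered.
Only F contains 6, so F is forced; the remaining 7 languages need at least 3 more referees (each remaining referee adds at most 3) — so at least 4 referees are needed, and 4 is optimal.

4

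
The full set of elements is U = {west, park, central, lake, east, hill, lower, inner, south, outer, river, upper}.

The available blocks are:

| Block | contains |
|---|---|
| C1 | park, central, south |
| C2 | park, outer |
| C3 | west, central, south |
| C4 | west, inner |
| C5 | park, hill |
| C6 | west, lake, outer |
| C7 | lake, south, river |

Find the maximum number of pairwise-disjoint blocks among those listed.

C2, C4, C7 are pairwise disjoint (C2={park,outer}; C4={west,inner}; C7={lake,south,river}).
Every remaining block overlaps one of these, and no 4 of the listed blocks are pairwise disjoint, so 3 is the maximum.

3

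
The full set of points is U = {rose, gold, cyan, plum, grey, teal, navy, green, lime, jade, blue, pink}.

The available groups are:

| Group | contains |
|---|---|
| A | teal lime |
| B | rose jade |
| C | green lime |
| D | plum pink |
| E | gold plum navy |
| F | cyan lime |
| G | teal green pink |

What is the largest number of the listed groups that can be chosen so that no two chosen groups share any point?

B, E, F, G are pairwise disjoint (B={rose,jade}; E={gold,plum,navy}; F={cyan,lime}; G={teal,green,pink}).
Every remaining group overlaps one of these, and no 5 of the listed groups are pairwise disjoint, so 4 is the maximum.

4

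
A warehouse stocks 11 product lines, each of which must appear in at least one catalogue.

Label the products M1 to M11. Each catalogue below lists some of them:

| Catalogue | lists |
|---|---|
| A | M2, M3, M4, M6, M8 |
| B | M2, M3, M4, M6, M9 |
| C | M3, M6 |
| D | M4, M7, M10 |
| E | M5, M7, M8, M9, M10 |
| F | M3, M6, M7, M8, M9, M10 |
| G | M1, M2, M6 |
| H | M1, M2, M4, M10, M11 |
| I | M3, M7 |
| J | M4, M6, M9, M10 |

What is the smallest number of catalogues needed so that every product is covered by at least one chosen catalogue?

Take {A, E, H}. Their union is {M1, M2, M3, M4, M5, M6, M7, M8, M9, M10, M11}, which is all 11 products.
Only E contains M5, so E is forced; the remaining 6 products need at least 2 more catalogues (each remaining catalogue adds at most 4) — so at least 3 catalogues are needed, and 3 is optimal.

3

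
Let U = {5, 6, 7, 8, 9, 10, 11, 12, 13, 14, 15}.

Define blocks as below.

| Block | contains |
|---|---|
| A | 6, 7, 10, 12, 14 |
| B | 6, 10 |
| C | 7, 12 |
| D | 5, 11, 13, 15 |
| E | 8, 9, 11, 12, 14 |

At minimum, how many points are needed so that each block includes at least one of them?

3

H = {10, 12, 13} meets every block (each contains at least one member of H), and |H| = 3.
The blocks B, C, D are pairwise disjoint, so any hitting set needs a separate point for each — at least 3. Hence 3 is optimal.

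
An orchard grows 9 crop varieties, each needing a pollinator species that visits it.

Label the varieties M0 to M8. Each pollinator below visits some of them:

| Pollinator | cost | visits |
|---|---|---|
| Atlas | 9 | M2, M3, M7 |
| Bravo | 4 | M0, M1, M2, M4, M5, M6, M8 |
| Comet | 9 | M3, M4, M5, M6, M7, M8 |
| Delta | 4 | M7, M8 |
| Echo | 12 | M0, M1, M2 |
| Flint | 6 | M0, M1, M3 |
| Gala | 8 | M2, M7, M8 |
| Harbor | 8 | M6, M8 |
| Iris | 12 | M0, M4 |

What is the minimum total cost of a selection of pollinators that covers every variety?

13

Atlas, Bravo together cover every variety (Atlas ∪ Bravo = {M0, M1, M2, M3, M4, M5, M6, M7, M8}); total cost 9 + 4 = 13.
The greedy pick Bravo, Delta, Flint costs 14; no covering selection beats 13.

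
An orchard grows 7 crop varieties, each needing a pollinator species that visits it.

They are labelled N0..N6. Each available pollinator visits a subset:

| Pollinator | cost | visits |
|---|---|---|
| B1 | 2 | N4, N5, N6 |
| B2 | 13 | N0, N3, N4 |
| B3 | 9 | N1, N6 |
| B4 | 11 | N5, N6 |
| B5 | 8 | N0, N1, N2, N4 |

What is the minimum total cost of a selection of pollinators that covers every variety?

23

B1, B2, B5 together cover every variety (B1 ∪ B2 ∪ B5 = {N0, N1, N2, N3, N4, N5, N6}); total cost 2 + 13 + 8 = 23.
No covering selection has total cost below 23.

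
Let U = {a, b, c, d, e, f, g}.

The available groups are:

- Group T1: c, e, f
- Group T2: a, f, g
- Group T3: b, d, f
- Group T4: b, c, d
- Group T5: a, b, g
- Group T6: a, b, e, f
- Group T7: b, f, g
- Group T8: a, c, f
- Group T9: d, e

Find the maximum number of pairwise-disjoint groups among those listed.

T7, T9 are pairwise disjoint (T7={b,f,g}; T9={d,e}).
Every remaining group overlaps one of these, and no 3 of the listed groups are pairwise disjoint, so 2 is the maximum.

2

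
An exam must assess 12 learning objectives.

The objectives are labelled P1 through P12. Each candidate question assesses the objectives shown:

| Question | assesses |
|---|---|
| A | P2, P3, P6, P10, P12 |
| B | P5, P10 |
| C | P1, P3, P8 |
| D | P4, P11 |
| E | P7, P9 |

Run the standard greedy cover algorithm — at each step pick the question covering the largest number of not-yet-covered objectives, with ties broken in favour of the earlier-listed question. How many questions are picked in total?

5

Greedy: pick A (covers 5 new) → pick C (covers 2 new) → pick D (covers 2 new) → pick E (covers 2 new) → pick B (covers 1 new). Total picks: 5.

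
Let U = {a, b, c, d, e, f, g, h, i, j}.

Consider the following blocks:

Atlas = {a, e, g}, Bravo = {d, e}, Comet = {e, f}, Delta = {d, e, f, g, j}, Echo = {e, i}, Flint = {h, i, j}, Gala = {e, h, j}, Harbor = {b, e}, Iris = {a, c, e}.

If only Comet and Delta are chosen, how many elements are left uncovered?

5

Union of Comet, Delta = {d, e, f, g, j}.
Not covered: a, b, c, h, i — 5 elements.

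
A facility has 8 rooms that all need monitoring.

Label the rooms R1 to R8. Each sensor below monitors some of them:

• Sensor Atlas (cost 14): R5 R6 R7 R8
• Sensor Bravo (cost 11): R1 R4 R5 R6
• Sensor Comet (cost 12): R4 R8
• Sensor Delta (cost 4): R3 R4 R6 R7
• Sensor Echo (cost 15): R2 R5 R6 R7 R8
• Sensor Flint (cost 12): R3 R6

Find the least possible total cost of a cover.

Bravo, Delta, Echo together cover every room (Bravo ∪ Delta ∪ Echo = {R1, R2, R3, R4, R5, R6, R7, R8}); total cost 11 + 4 + 15 = 30.
No covering selection has total cost below 30.

30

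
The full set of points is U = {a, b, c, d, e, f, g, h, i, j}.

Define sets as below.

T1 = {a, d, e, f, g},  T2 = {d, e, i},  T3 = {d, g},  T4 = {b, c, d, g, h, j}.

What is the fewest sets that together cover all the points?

3

T1, T2, and T4 cover everything between them: the union {a, b, c, d, e, f, g, h, i, j} is all of U.
Only T1 contains a, so T1 is forced; the remaining 5 points need at least 2 more sets (each remaining set adds at most 4) — so at least 3 sets are needed, and 3 is optimal.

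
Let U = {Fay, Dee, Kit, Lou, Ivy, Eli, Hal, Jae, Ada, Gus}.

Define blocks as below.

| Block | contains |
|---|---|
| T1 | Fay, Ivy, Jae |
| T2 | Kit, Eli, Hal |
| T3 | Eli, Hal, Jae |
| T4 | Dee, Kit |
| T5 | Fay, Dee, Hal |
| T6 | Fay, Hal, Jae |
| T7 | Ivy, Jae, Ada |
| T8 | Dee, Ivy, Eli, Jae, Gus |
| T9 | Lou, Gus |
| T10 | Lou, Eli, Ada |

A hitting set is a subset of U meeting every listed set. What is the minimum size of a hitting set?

Take H = {Dee, Lou, Ivy, Hal}. Each listed block contains at least one of these, so H is a hitting set of size 4.
No choice of 3 items meets every block, so 4 is the minimum.

4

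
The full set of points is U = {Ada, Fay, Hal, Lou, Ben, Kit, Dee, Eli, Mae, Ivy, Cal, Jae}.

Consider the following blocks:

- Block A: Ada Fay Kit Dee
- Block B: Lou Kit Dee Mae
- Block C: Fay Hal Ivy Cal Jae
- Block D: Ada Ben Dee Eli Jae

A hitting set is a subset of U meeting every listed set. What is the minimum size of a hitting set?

The 2 points {Hal, Dee} hit every block.
The blocks B, C are pairwise disjoint, so any hitting set needs a separate point for each — at least 2. Hence 2 is optimal.

2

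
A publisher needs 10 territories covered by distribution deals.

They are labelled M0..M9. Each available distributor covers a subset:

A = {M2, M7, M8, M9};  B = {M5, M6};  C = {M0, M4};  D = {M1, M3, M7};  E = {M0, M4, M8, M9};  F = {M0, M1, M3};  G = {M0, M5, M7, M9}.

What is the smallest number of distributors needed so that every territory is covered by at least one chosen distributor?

A and B and D and E together: A ∪ B ∪ D ∪ E = {M0, M1, M2, M3, M4, M5, M6, M7, M8, M9} — every territory is covered.
No 3 of the 7 distributors cover everything (all 35 combinations miss at least one territory), so 4 is optimal.

4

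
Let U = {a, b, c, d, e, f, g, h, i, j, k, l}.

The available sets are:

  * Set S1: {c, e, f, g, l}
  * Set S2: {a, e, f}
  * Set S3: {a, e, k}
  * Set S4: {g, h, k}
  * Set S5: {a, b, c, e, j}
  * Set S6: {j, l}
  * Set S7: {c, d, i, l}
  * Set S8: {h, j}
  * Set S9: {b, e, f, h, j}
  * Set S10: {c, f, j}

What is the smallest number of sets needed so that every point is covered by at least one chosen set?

4

Take {S1, S3, S7, S9}. Their union is {a, b, c, d, e, f, g, h, i, j, k, l}, which is all 12 points.
No 3 of the 10 sets cover everything (all 120 combinations miss at least one point), so 4 is optimal.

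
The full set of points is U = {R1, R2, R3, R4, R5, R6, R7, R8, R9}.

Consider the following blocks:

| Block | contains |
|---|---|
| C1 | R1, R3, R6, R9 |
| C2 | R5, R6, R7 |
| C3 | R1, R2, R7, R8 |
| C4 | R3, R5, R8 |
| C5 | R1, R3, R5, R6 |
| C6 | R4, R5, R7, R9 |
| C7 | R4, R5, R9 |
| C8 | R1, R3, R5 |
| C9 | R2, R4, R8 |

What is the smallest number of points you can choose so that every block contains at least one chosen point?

3

H = {R1, R4, R5} meets every block (each contains at least one member of H), and |H| = 3.
No choice of 2 points meets every block, so 3 is the minimum.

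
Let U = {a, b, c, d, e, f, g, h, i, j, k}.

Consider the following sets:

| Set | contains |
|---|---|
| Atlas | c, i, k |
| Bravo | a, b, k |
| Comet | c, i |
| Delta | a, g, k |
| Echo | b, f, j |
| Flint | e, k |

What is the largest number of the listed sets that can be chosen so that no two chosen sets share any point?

3

Comet, Delta, Echo are pairwise disjoint (Comet={c,i}; Delta={a,g,k}; Echo={b,f,j}).
Every remaining set overlaps one of these, and no 4 of the listed sets are pairwise disjoint, so 3 is the maximum.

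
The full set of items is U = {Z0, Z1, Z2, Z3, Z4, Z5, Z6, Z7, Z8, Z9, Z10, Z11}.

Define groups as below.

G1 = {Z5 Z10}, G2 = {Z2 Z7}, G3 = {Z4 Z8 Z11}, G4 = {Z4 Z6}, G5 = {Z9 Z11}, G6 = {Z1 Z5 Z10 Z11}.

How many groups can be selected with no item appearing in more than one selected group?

G1, G2, G4, G5 are pairwise disjoint (G1={Z5,Z10}; G2={Z2,Z7}; G4={Z4,Z6}; G5={Z9,Z11}).
Every remaining group overlaps one of these, and no 5 of the listed groups are pairwise disjoint, so 4 is the maximum.

4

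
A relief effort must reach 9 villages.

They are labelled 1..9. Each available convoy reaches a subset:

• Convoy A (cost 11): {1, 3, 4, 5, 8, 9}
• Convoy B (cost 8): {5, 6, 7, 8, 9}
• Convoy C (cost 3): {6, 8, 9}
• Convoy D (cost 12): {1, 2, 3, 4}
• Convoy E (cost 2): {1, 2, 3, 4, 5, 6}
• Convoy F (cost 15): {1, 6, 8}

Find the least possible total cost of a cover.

10

B, E together cover every village (B ∪ E = {1, 2, 3, 4, 5, 6, 7, 8, 9}); total cost 8 + 2 = 10.
The greedy pick E, C, B costs 13; no covering selection beats 10.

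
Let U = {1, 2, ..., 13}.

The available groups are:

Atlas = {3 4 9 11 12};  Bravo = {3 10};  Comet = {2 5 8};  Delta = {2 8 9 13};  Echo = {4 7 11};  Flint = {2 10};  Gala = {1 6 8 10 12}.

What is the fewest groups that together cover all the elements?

5

Take {Atlas, Comet, Delta, Echo, Gala}. Their union is {1, 2, 3, 4, 5, 6, 7, 8, 9, 10, 11, 12, 13}, which is all 13 elements.
No 4 of the 7 groups cover everything (all 35 combinations miss at least one element), so 5 is optimal.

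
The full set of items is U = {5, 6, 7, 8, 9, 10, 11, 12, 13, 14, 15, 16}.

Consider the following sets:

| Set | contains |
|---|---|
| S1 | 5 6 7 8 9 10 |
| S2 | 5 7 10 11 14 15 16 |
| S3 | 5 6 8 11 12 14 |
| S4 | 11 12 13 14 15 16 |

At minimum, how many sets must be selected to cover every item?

S1 and S4 together: S1 ∪ S4 = {5, 6, 7, 8, 9, 10, 11, 12, 13, 14, 15, 16} — every item is covered.
No single set has all 12 items (the largest, S2, has 7), so 2 is optimal.

2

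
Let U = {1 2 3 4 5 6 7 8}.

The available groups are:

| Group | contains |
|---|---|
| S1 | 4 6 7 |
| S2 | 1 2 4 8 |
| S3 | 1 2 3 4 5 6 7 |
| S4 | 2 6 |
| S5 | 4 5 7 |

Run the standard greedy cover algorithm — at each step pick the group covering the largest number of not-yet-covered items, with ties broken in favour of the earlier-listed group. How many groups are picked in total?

Greedy: pick S3 (covers 7 new) → pick S2 (covers 1 new). Total picks: 2.

2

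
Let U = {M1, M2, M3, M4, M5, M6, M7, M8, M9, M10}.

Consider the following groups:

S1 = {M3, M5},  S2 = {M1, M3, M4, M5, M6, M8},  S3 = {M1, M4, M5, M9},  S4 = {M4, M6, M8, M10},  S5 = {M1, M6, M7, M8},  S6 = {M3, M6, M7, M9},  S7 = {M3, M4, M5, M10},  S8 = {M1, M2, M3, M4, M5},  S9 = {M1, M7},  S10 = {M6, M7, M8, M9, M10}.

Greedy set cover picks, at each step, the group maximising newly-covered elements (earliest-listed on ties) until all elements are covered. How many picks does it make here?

Greedy: pick S2 (covers 6 new) → pick S10 (covers 3 new) → pick S8 (covers 1 new). Total picks: 3.
(The true minimum cover uses only 2 groups, so greedy is not optimal here.)

3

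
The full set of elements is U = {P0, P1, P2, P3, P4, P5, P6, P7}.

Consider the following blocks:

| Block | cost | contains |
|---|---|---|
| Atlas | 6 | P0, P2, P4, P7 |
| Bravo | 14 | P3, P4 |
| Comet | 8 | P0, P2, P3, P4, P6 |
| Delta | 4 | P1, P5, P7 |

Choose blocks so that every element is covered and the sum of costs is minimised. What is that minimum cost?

12

Comet, Delta together cover every element (Comet ∪ Delta = {P0, P1, P2, P3, P4, P5, P6, P7}); total cost 8 + 4 = 12.
No covering selection has total cost below 12.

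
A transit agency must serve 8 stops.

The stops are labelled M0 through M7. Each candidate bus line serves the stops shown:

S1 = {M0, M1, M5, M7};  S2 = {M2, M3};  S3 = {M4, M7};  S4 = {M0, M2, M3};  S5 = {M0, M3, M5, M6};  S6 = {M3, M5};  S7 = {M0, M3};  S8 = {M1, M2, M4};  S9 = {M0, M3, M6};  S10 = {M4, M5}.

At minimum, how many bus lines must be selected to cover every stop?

3

Take {S1, S8, S9}. Their union is {M0, M1, M2, M3, M4, M5, M6, M7}, which is all 8 stops.
No 2 of the 10 bus lines cover everything (all 45 combinations miss at least one stop), so 3 is optimal.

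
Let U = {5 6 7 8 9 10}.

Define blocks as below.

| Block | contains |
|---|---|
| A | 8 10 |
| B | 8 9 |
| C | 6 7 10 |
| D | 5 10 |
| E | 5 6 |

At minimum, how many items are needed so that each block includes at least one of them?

H = {5, 8, 10} meets every block (each contains at least one member of H), and |H| = 3.
No choice of 2 items meets every block, so 3 is the minimum.

3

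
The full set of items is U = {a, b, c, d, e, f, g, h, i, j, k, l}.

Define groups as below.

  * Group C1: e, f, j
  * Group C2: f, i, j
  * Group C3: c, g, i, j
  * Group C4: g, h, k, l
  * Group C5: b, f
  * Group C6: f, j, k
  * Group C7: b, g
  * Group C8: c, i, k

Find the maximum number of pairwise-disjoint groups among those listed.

C1, C7, C8 are pairwise disjoint (C1={e,f,j}; C7={b,g}; C8={c,i,k}).
Every remaining group overlaps one of these, and no 4 of the listed groups are pairwise disjoint, so 3 is the maximum.

3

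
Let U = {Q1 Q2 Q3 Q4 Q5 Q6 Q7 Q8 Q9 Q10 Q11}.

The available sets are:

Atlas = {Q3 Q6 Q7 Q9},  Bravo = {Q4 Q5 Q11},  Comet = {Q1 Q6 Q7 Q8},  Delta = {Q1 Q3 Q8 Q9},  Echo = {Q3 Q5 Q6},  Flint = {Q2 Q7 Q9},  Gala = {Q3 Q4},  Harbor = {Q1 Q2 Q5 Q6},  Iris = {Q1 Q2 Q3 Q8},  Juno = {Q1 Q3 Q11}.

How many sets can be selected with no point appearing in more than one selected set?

Flint, Gala are pairwise disjoint (Flint={Q2,Q7,Q9}; Gala={Q3,Q4}).
Every remaining set overlaps one of these, and no 3 of the listed sets are pairwise disjoint, so 2 is the maximum.

2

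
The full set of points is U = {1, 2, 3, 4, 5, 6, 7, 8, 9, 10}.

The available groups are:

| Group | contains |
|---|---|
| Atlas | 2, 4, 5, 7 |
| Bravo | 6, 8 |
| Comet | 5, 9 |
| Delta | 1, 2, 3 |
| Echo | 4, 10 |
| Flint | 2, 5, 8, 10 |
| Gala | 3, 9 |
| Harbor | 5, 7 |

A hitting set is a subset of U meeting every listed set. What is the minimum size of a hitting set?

4

Take H = {3, 5, 6, 10}. Each listed group contains at least one of these, so H is a hitting set of size 4.
The groups Bravo, Delta, Echo, Harbor are pairwise disjoint, so any hitting set needs a separate point for each — at least 4. Hence 4 is optimal.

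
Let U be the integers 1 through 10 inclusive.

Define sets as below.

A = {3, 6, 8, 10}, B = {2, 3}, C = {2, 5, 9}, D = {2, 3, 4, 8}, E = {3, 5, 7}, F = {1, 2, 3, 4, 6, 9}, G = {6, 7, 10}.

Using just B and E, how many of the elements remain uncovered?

6

Union of B, E = {2, 3, 5, 7}.
Not covered: 1, 4, 6, 8, 9, 10 — 6 elements.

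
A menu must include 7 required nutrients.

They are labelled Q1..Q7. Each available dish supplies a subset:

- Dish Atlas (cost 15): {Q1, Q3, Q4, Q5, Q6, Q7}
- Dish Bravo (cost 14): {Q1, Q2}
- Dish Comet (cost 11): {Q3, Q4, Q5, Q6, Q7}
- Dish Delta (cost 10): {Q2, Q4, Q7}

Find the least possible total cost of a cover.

25

Bravo, Comet together cover every nutrient (Bravo ∪ Comet = {Q1, Q2, Q3, Q4, Q5, Q6, Q7}); total cost 14 + 11 = 25.
No covering selection has total cost below 25.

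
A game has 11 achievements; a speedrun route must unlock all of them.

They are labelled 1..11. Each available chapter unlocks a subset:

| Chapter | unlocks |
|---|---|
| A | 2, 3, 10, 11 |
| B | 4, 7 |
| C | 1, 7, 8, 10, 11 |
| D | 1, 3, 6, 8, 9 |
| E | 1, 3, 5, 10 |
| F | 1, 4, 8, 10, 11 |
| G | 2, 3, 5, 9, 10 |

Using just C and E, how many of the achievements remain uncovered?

Union of C, E = {1, 3, 5, 7, 8, 10, 11}.
Not covered: 2, 4, 6, 9 — 4 achievements.

4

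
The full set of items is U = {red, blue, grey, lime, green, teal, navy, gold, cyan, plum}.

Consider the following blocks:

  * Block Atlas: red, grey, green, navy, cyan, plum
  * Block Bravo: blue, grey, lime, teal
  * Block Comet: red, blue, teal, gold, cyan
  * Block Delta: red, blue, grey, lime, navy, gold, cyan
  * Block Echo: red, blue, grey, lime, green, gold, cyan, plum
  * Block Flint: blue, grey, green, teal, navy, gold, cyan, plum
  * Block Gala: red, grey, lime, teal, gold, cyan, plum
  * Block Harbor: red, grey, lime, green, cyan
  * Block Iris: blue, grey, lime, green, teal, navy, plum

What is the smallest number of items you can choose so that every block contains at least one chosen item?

2

H = {grey, cyan} meets every block (each contains at least one member of H), and |H| = 2.
No single item lies in every block, so at least 2 are needed and 2 is optimal.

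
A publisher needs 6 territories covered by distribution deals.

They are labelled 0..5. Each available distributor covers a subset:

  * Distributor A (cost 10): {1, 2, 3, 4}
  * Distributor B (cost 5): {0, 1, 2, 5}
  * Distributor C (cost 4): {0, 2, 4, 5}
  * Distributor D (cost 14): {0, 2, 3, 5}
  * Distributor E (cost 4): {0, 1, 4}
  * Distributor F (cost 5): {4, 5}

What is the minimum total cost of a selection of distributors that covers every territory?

14

A, C together cover every territory (A ∪ C = {0, 1, 2, 3, 4, 5}); total cost 10 + 4 = 14.
The greedy pick C, E, A costs 18; no covering selection beats 14.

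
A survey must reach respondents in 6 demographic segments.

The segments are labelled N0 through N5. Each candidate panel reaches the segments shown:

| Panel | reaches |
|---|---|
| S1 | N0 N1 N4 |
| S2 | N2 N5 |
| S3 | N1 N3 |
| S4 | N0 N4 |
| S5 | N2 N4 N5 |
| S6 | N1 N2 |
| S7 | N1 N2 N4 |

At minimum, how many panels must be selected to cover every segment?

3

S1 and S2 and S3 together: S1 ∪ S2 ∪ S3 = {N0, N1, N2, N3, N4, N5} — every segment is covered.
Only S3 contains N3, so S3 is forced; the remaining 4 segments need at least 2 more panels (each remaining panel adds at most 3) — so at least 3 panels are needed, and 3 is optimal.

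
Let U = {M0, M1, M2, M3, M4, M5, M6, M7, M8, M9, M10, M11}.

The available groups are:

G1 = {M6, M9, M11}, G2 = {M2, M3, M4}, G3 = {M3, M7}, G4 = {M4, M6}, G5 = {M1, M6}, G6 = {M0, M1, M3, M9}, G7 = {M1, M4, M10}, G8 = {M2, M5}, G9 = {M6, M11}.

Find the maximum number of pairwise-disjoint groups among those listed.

4

G1, G3, G7, G8 are pairwise disjoint (G1={M6,M9,M11}; G3={M3,M7}; G7={M1,M4,M10}; G8={M2,M5}).
Every remaining group overlaps one of these, and no 5 of the listed groups are pairwise disjoint, so 4 is the maximum.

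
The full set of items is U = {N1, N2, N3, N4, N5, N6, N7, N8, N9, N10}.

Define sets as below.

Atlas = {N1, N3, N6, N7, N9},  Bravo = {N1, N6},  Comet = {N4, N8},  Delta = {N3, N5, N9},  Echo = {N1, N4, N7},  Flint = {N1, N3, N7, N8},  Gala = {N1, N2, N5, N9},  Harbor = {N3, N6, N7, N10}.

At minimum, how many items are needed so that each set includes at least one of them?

H = {N1, N3, N8} meets every set (each contains at least one member of H), and |H| = 3.
The sets Comet, Gala, Harbor are pairwise disjoint, so any hitting set needs a separate item for each — at least 3. Hence 3 is optimal.

3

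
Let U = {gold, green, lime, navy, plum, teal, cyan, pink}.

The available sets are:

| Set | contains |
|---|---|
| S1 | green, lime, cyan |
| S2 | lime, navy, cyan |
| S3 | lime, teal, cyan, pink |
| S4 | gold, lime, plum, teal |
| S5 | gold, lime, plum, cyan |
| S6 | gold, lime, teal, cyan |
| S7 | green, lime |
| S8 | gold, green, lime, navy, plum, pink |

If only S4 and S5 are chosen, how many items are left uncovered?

Union of S4, S5 = {gold, lime, plum, teal, cyan}.
Not covered: green, navy, pink — 3 items.

3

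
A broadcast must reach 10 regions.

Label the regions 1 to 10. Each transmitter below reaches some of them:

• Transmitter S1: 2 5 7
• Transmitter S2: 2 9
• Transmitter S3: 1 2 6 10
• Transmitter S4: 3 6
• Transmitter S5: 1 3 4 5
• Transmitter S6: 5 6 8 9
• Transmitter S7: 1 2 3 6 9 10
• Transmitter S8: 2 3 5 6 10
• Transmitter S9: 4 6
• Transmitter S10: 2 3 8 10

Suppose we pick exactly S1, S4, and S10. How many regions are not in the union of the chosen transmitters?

Union of S1, S4, S10 = {2, 3, 5, 6, 7, 8, 10}.
Not covered: 1, 4, 9 — 3 regions.

3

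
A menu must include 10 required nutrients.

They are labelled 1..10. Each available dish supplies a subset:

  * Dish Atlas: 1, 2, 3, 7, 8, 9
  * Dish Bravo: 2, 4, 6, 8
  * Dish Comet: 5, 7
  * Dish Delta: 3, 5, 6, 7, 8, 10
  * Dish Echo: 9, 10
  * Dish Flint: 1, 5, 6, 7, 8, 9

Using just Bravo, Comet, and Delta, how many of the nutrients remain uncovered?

Union of Bravo, Comet, Delta = {2, 3, 4, 5, 6, 7, 8, 10}.
Not covered: 1, 9 — 2 nutrients.

2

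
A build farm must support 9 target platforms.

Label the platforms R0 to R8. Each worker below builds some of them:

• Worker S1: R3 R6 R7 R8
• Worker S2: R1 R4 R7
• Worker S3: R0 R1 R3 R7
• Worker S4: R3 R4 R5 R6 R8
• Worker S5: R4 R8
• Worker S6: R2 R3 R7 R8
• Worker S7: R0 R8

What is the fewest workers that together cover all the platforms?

S3 and S4 and S6 together: S3 ∪ S4 ∪ S6 = {R0, R1, R2, R3, R4, R5, R6, R7, R8} — every platform is covered.
Only S6 contains R2, so S6 is forced; the remaining 5 platforms need at least 2 more workers (each remaining worker adds at most 3) — so at least 3 workers are needed, and 3 is optimal.

3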